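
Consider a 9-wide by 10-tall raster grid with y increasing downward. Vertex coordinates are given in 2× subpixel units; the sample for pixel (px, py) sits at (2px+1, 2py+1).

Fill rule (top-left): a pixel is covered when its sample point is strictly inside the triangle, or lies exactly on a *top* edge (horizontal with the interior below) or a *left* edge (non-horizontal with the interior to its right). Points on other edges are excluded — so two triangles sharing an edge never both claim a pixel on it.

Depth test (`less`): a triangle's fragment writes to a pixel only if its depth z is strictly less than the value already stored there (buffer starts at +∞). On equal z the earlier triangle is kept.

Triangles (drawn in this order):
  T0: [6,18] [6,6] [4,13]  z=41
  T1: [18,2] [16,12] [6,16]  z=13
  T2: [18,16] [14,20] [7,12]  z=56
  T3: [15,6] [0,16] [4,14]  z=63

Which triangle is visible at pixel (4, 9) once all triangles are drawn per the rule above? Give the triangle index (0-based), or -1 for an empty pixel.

T0:
  2·area = 24  (B↔C swapped to make it positive)
  edge (6, 18)→(4, 13): d=(-2,-5) top-left  bias=+0
  edge (4, 13)→(6, 6): d=(2,-7) top-left  bias=+0
  edge (6, 6)→(6, 18): d=(0,12) right/bottom  bias=-1
    (2,5)@(5, 11): e=[9,3,12] → #
    (3,5)@(7, 11): e=[19,17,-12] → ·
    (2,6)@(5, 13): e=[5,7,12] → #
    (3,6)@(7, 13): e=[15,21,-12] → ·
    (2,7)@(5, 15): e=[1,11,12] → #
    (3,7)@(7, 15): e=[11,25,-12] → ·
    (2,8)@(5, 17): e=[-3,15,12] → ·
  covered (3 px):
    · · · · · · · · ·
    · · · · · · · · ·
    · · · · · · · · ·
    · · · · · · · · ·
    · · · · · · · · ·
    · · # · · · · · ·
    · · # · · · · · ·
    · · # · · · · · ·
    · · · · · · · · ·
    · · · · · · · · ·
T1:
  2·area = 92
  edge (18, 2)→(16, 12): d=(-2,10) right/bottom  bias=-1
  edge (16, 12)→(6, 16): d=(-10,4) right/bottom  bias=-1
  edge (6, 16)→(18, 2): d=(12,-14) top-left  bias=+0
    (8,2)@(17, 5): e=[4,66,22] → #
    (7,3)@(15, 7): e=[20,54,18] → #
    (8,3)@(17, 7): e=[0,46,46] → ·  [on edge]
    (6,4)@(13, 9): e=[36,42,14] → #
    (8,4)@(17, 9): e=[-4,26,70] → ·
    (5,5)@(11, 11): e=[52,30,10] → #
    (8,5)@(17, 11): e=[-8,6,94] → ·
    (4,6)@(9, 13): e=[68,18,6] → #
    (7,6)@(15, 13): e=[8,-6,90] → ·
    (3,7)@(7, 15): e=[84,6,2] → #
    (4,7)@(9, 15): e=[64,-2,30] → ·
    (5,7)@(11, 15): e=[44,-10,58] → ·
    (7,8)@(15, 17): e=[0,-46,138] → ·  [on edge]
  covered (11 px):
    · · · · · · · · ·
    · · · · · · · · ·
    · · · · · · · · #
    · · · · · · · # ·
    · · · · · · # # ·
    · · · · · # # # ·
    · · · · # # # · ·
    · · · # · · · · ·
    · · · · · · · · ·
    · · · · · · · · ·
T2:
  2·area = 60
  edge (18, 16)→(14, 20): d=(-4,4) right/bottom  bias=-1
  edge (14, 20)→(7, 12): d=(-7,-8) top-left  bias=+0
  edge (7, 12)→(18, 16): d=(11,4) right/bottom  bias=-1
    (4,6)@(9, 13): e=[48,9,3] → #
    (5,6)@(11, 13): e=[40,25,-5] → ·
    (4,7)@(9, 15): e=[40,-5,25] → ·
    (5,7)@(11, 15): e=[32,11,17] → #
    (6,7)@(13, 15): e=[24,27,9] → #
    (7,7)@(15, 15): e=[16,43,1] → #
    (8,7)@(17, 15): e=[8,59,-7] → ·
    (5,8)@(11, 17): e=[24,-3,39] → ·
    (6,8)@(13, 17): e=[16,13,31] → #
    (8,8)@(17, 17): e=[0,45,15] → ·  [on edge]
    (6,9)@(13, 19): e=[8,-1,53] → ·
    (7,9)@(15, 19): e=[0,15,45] → ·  [on edge]
  covered (6 px):
    · · · · · · · · ·
    · · · · · · · · ·
    · · · · · · · · ·
    · · · · · · · · ·
    · · · · · · · · ·
    · · · · · · · · ·
    · · · · # · · · ·
    · · · · · # # # ·
    · · · · · · # # ·
    · · · · · · · · ·
T3:
  2·area = 10  (B↔C swapped to make it positive)
  edge (15, 6)→(4, 14): d=(-11,8) right/bottom  bias=-1
  edge (4, 14)→(0, 16): d=(-4,2) right/bottom  bias=-1
  edge (0, 16)→(15, 6): d=(15,-10) top-left  bias=+0
    (2,6)@(5, 13): e=[3,2,5] → #
    (3,6)@(7, 13): e=[-13,-2,25] → ·
    (2,7)@(5, 15): e=[-19,-6,35] → ·
  covered (1 px):
    · · · · · · · · ·
    · · · · · · · · ·
    · · · · · · · · ·
    · · · · · · · · ·
    · · · · · · · · ·
    · · · · · · · · ·
    · · # · · · · · ·
    · · · · · · · · ·
    · · · · · · · · ·
    · · · · · · · · ·

Z-buffer (winner per pixel, '.' = empty):
  . . . . . . . . .
  . . . . . . . . .
  . . . . . . . . 1
  . . . . . . . 1 .
  . . . . . . 1 1 .
  . . 0 . . 1 1 1 .
  . . 0 . 1 1 1 . .
  . . 0 1 . 2 2 2 .
  . . . . . . 2 2 .
  . . . . . . . . .

Final: -1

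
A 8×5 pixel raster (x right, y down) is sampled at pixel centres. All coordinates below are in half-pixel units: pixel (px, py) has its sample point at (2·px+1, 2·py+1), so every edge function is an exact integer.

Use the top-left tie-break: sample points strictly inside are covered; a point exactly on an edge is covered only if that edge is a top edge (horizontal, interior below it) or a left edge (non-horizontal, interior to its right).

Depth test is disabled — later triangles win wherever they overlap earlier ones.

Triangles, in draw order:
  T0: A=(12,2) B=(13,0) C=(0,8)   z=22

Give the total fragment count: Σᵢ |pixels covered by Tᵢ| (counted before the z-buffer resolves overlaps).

T0:
  2·area = 18  (B↔C swapped to make it positive)
  edge (12, 2)→(0, 8): d=(-12,6) right/bottom  bias=-1
  edge (0, 8)→(13, 0): d=(13,-8) top-left  bias=+0
  edge (13, 0)→(12, 2): d=(-1,2) right/bottom  bias=-1
    (4,1)@(9, 3): e=[6,7,5] → #
    (5,1)@(11, 3): e=[-6,23,1] → ·
    (2,2)@(5, 5): e=[6,1,11] → #
    (3,2)@(7, 5): e=[-6,17,7] → ·
    (4,2)@(9, 5): e=[-18,33,3] → ·
    (2,3)@(5, 7): e=[-18,27,9] → ·
  covered (2 px):
    · · · · · · · ·
    · · · · # · · ·
    · · # · · · · ·
    · · · · · · · ·
    · · · · · · · ·

Answer: 2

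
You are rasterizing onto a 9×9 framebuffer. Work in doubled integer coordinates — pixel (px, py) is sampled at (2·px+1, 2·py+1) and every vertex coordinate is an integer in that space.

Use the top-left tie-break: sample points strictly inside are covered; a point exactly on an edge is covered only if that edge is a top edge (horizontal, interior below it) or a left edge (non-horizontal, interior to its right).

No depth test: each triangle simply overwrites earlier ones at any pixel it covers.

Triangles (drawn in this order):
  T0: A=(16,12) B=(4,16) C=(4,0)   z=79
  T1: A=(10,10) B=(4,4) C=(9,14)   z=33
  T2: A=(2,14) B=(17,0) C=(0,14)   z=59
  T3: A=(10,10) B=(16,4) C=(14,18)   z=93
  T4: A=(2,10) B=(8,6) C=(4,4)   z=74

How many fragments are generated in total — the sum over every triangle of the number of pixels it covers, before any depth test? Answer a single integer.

T0:
  2·area = 192
  edge (16, 12)→(4, 16): d=(-12,4) right/bottom  bias=-1
  edge (4, 16)→(4, 0): d=(0,-16) top-left  bias=+0
  edge (4, 0)→(16, 12): d=(12,12) right/bottom  bias=-1
    (2,0)@(5, 1): e=[176,16,0] → ·  [on edge]
    (2,1)@(5, 3): e=[152,16,24] → #
    (3,1)@(7, 3): e=[144,48,0] → ·  [on edge]
    (2,2)@(5, 5): e=[128,16,48] → #
    (3,2)@(7, 5): e=[120,48,24] → #
    (4,2)@(9, 5): e=[112,80,0] → ·  [on edge]
    (2,3)@(5, 7): e=[104,16,72] → #
    (4,3)@(9, 7): e=[88,80,24] → #
    (5,3)@(11, 7): e=[80,112,0] → ·  [on edge]
    (2,4)@(5, 9): e=[80,16,96] → #
    (5,4)@(11, 9): e=[56,112,24] → #
    (6,4)@(13, 9): e=[48,144,0] → ·  [on edge]
    (7,5)@(15, 11): e=[16,176,0] → ·  [on edge]
    (6,6)@(13, 13): e=[0,144,48] → ·  [on edge]
    (8,6)@(17, 13): e=[-16,208,0] → ·  [on edge]
    (3,7)@(7, 15): e=[0,48,144] → ·  [on edge]
    (0,8)@(1, 17): e=[0,-48,240] → ·  [on edge]
  covered (20 px):
    · · · · · · · · ·
    · · # · · · · · ·
    · · # # · · · · ·
    · · # # # · · · ·
    · · # # # # · · ·
    · · # # # # # · ·
    · · # # # # · · ·
    · · # · · · · · ·
    · · · · · · · · ·
T1:
  2·area = 30  (B↔C swapped to make it positive)
  edge (10, 10)→(9, 14): d=(-1,4) right/bottom  bias=-1
  edge (9, 14)→(4, 4): d=(-5,-10) top-left  bias=+0
  edge (4, 4)→(10, 10): d=(6,6) right/bottom  bias=-1
    (0,0)@(1, 1): e=[45,-15,0] → ·  [on edge]
    (1,1)@(3, 3): e=[35,-5,0] → ·  [on edge]
    (2,2)@(5, 5): e=[25,5,0] → ·  [on edge]
    (3,3)@(7, 7): e=[15,15,0] → ·  [on edge]
    (3,4)@(7, 9): e=[13,5,12] → #
    (4,4)@(9, 9): e=[5,25,0] → ·  [on edge]
    (3,5)@(7, 11): e=[11,-5,24] → ·
    (4,5)@(9, 11): e=[3,15,12] → #
    (5,5)@(11, 11): e=[-5,35,0] → ·  [on edge]
    (4,6)@(9, 13): e=[1,5,24] → #
    (5,6)@(11, 13): e=[-7,25,12] → ·
    (6,6)@(13, 13): e=[-15,45,0] → ·  [on edge]
    (7,7)@(15, 15): e=[-25,55,0] → ·  [on edge]
    (8,8)@(17, 17): e=[-35,65,0] → ·  [on edge]
  covered (3 px):
    · · · · · · · · ·
    · · · · · · · · ·
    · · · · · · · · ·
    · · · · · · · · ·
    · · · # · · · · ·
    · · · · # · · · ·
    · · · · # · · · ·
    · · · · · · · · ·
    · · · · · · · · ·
T2:
  2·area = 28  (B↔C swapped to make it positive)
  edge (2, 14)→(0, 14): d=(-2,0) right/bottom  bias=-1
  edge (0, 14)→(17, 0): d=(17,-14) top-left  bias=+0
  edge (17, 0)→(2, 14): d=(-15,14) right/bottom  bias=-1
    (5,2)@(11, 5): e=[18,1,9] → #
    (6,2)@(13, 5): e=[18,29,-19] → ·
    (4,3)@(9, 7): e=[14,7,7] → #
    (5,3)@(11, 7): e=[14,35,-21] → ·
    (3,4)@(7, 9): e=[10,13,5] → #
    (4,4)@(9, 9): e=[10,41,-23] → ·
    (2,5)@(5, 11): e=[6,19,3] → #
    (3,5)@(7, 11): e=[6,47,-25] → ·
    (1,6)@(3, 13): e=[2,25,1] → #
    (2,6)@(5, 13): e=[2,53,-27] → ·
    (1,7)@(3, 15): e=[-2,59,-29] → ·
  covered (5 px):
    · · · · · · · · ·
    · · · · · · · · ·
    · · · · · # · · ·
    · · · · # · · · ·
    · · · # · · · · ·
    · · # · · · · · ·
    · # · · · · · · ·
    · · · · · · · · ·
    · · · · · · · · ·
T3:
  2·area = 72
  edge (10, 10)→(16, 4): d=(6,-6) top-left  bias=+0
  edge (16, 4)→(14, 18): d=(-2,14) right/bottom  bias=-1
  edge (14, 18)→(10, 10): d=(-4,-8) top-left  bias=+0
    (8,1)@(17, 3): e=[0,-12,84] → ·  [on edge]
    (7,2)@(15, 5): e=[0,12,60] → #  [on edge]
    (8,2)@(17, 5): e=[12,-16,76] → ·
    (6,3)@(13, 7): e=[0,36,36] → #  [on edge]
    (8,3)@(17, 7): e=[24,-20,68] → ·
    (5,4)@(11, 9): e=[0,60,12] → #  [on edge]
    (8,4)@(17, 9): e=[36,-24,60] → ·
    (4,5)@(9, 11): e=[0,84,-12] → ·  [on edge]
    (5,5)@(11, 11): e=[12,56,4] → #
    (7,5)@(15, 11): e=[36,0,36] → ·  [on edge]
    (3,6)@(7, 13): e=[0,108,-36] → ·  [on edge]
    (5,6)@(11, 13): e=[24,52,-4] → ·
    (2,7)@(5, 15): e=[0,132,-60] → ·  [on edge]
    (1,8)@(3, 17): e=[0,156,-84] → ·  [on edge]
  covered (10 px):
    · · · · · · · · ·
    · · · · · · · · ·
    · · · · · · · # ·
    · · · · · · # # ·
    · · · · · # # # ·
    · · · · · # # · ·
    · · · · · · # · ·
    · · · · · · # · ·
    · · · · · · · · ·
T4:
  2·area = 28  (B↔C swapped to make it positive)
  edge (2, 10)→(4, 4): d=(2,-6) top-left  bias=+0
  edge (4, 4)→(8, 6): d=(4,2) right/bottom  bias=-1
  edge (8, 6)→(2, 10): d=(-6,4) right/bottom  bias=-1
    (2,0)@(5, 1): e=[0,-14,42] → ·  [on edge]
    (2,2)@(5, 5): e=[8,2,18] → #
    (3,2)@(7, 5): e=[20,-2,10] → ·
    (1,3)@(3, 7): e=[0,14,14] → #  [on edge]
    (3,3)@(7, 7): e=[24,6,-2] → ·
    (1,4)@(3, 9): e=[4,22,2] → #
    (2,4)@(5, 9): e=[16,18,-6] → ·
    (1,5)@(3, 11): e=[8,30,-10] → ·
    (0,6)@(1, 13): e=[0,42,-14] → ·  [on edge]
  covered (4 px):
    · · · · · · · · ·
    · · · · · · · · ·
    · · # · · · · · ·
    · # # · · · · · ·
    · # · · · · · · ·
    · · · · · · · · ·
    · · · · · · · · ·
    · · · · · · · · ·
    · · · · · · · · ·

Final: 42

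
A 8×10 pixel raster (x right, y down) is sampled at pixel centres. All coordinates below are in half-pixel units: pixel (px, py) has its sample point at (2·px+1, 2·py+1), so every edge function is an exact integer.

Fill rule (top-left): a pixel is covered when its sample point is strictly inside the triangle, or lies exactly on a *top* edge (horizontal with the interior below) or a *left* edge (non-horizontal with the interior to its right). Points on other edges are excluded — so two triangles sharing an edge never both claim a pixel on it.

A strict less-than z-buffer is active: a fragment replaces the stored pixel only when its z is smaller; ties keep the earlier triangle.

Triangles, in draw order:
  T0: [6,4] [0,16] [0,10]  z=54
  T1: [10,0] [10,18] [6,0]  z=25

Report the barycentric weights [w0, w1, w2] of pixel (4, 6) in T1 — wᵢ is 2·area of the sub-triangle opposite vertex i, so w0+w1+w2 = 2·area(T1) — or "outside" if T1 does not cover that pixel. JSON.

T0:
  2·area = 36
  edge (6, 4)→(0, 16): d=(-6,12) right/bottom  bias=-1
  edge (0, 16)→(0, 10): d=(0,-6) top-left  bias=+0
  edge (0, 10)→(6, 4): d=(6,-6) top-left  bias=+0
    (4,0)@(9, 1): e=[-18,54,0] → ·  [on edge]
    (3,1)@(7, 3): e=[-6,42,0] → ·  [on edge]
    (2,2)@(5, 5): e=[6,30,0] → █  [on edge]
    (3,2)@(7, 5): e=[-18,42,12] → ·
    (1,3)@(3, 7): e=[18,18,0] → █  [on edge]
    (2,3)@(5, 7): e=[-6,30,12] → ·
    (0,4)@(1, 9): e=[30,6,0] → █  [on edge]
    (2,4)@(5, 9): e=[-18,30,24] → ·
    (0,5)@(1, 11): e=[18,6,12] → █
    (1,5)@(3, 11): e=[-6,18,24] → ·
    (0,6)@(1, 13): e=[6,6,24] → █
    (1,6)@(3, 13): e=[-18,18,36] → ·
  covered (6 px):
    · · · · · · · ·
    · · · · · · · ·
    · · █ · · · · ·
    · █ · · · · · ·
    █ █ · · · · · ·
    █ · · · · · · ·
    █ · · · · · · ·
    · · · · · · · ·
    · · · · · · · ·
    · · · · · · · ·
T1:
  2·area = 72
  edge (10, 0)→(10, 18): d=(0,18) right/bottom  bias=-1
  edge (10, 18)→(6, 0): d=(-4,-18) top-left  bias=+0
  edge (6, 0)→(10, 0): d=(4,0) top-left  bias=+0
    (3,0)@(7, 1): e=[54,14,4] → █
    (4,0)@(9, 1): e=[18,50,4] → █
    (5,0)@(11, 1): e=[-18,86,4] → ·
    (3,1)@(7, 3): e=[54,6,12] → █
    (5,1)@(11, 3): e=[-18,78,12] → ·
    (3,2)@(7, 5): e=[54,-2,20] → ·
    (4,2)@(9, 5): e=[18,34,20] → █
    (5,2)@(11, 5): e=[-18,70,20] → ·
    (4,3)@(9, 7): e=[18,26,28] → █
    (5,3)@(11, 7): e=[-18,62,28] → ·
    (4,4)@(9, 9): e=[18,18,36] → █
    (5,4)@(11, 9): e=[-18,54,36] → ·
  covered (9 px):
    · · · █ █ · · ·
    · · · █ █ · · ·
    · · · · █ · · ·
    · · · · █ · · ·
    · · · · █ · · ·
    · · · · █ · · ·
    · · · · █ · · ·
    · · · · · · · ·
    · · · · · · · ·
    · · · · · · · ·

Answer: [2,52,18]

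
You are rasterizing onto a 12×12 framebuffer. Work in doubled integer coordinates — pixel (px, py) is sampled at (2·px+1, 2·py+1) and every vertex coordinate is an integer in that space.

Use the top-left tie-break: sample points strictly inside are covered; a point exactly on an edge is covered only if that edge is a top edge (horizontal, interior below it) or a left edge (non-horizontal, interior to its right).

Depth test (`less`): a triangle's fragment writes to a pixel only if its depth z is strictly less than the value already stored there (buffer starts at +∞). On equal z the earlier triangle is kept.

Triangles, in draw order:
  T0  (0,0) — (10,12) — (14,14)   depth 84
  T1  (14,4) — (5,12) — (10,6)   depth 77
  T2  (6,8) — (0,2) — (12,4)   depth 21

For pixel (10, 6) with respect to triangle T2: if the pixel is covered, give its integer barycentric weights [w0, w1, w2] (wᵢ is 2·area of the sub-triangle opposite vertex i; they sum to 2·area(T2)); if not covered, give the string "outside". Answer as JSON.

T0:
  2·area = 28  (B↔C swapped to make it positive)
  edge (0, 0)→(14, 14): d=(14,14) right/bottom  bias=-1
  edge (14, 14)→(10, 12): d=(-4,-2) top-left  bias=+0
  edge (10, 12)→(0, 0): d=(-10,-12) top-left  bias=+0
    (0,0)@(1, 1): e=[0,26,2] → ·  [on edge]
    (1,1)@(3, 3): e=[0,22,6] → ·  [on edge]
    (2,2)@(5, 5): e=[0,18,10] → ·  [on edge]
    (3,3)@(7, 7): e=[0,14,14] → ·  [on edge]
    (4,4)@(9, 9): e=[0,10,18] → ·  [on edge]
    (5,5)@(11, 11): e=[0,6,22] → ·  [on edge]
    (6,6)@(13, 13): e=[0,2,26] → ·  [on edge]
    (7,7)@(15, 15): e=[0,-2,30] → ·  [on edge]
    (8,8)@(17, 17): e=[0,-6,34] → ·  [on edge]
    (9,9)@(19, 19): e=[0,-10,38] → ·  [on edge]
    (10,10)@(21, 21): e=[0,-14,42] → ·  [on edge]
    (11,11)@(23, 23): e=[0,-18,46] → ·  [on edge]
  covered (0 px):
    · · · · · · · · · · · ·
    · · · · · · · · · · · ·
    · · · · · · · · · · · ·
    · · · · · · · · · · · ·
    · · · · · · · · · · · ·
    · · · · · · · · · · · ·
    · · · · · · · · · · · ·
    · · · · · · · · · · · ·
    · · · · · · · · · · · ·
    · · · · · · · · · · · ·
    · · · · · · · · · · · ·
    · · · · · · · · · · · ·
T1:
  2·area = 14
  edge (14, 4)→(5, 12): d=(-9,8) right/bottom  bias=-1
  edge (5, 12)→(10, 6): d=(5,-6) top-left  bias=+0
  edge (10, 6)→(14, 4): d=(4,-2) top-left  bias=+0
  covered (0 px):
    · · · · · · · · · · · ·
    · · · · · · · · · · · ·
    · · · · · · · · · · · ·
    · · · · · · · · · · · ·
    · · · · · · · · · · · ·
    · · · · · · · · · · · ·
    · · · · · · · · · · · ·
    · · · · · · · · · · · ·
    · · · · · · · · · · · ·
    · · · · · · · · · · · ·
    · · · · · · · · · · · ·
    · · · · · · · · · · · ·
T2:
  2·area = 60
  edge (6, 8)→(0, 2): d=(-6,-6) top-left  bias=+0
  edge (0, 2)→(12, 4): d=(12,2) right/bottom  bias=-1
  edge (12, 4)→(6, 8): d=(-6,4) right/bottom  bias=-1
    (0,1)@(1, 3): e=[0,10,50] → █  [on edge]
    (1,1)@(3, 3): e=[12,6,42] → █
    (2,1)@(5, 3): e=[24,2,34] → █
    (3,1)@(7, 3): e=[36,-2,26] → ·
    (0,2)@(1, 5): e=[-12,34,38] → ·
    (1,2)@(3, 5): e=[0,30,30] → █  [on edge]
    (3,2)@(7, 5): e=[24,22,14] → █
    (4,2)@(9, 5): e=[36,18,6] → █
    (5,2)@(11, 5): e=[48,14,-2] → ·
    (1,3)@(3, 7): e=[-12,54,18] → ·
    (2,3)@(5, 7): e=[0,50,10] → █  [on edge]
    (4,3)@(9, 7): e=[24,42,-6] → ·
    (3,4)@(7, 9): e=[0,70,-10] → ·  [on edge]
    (4,5)@(9, 11): e=[0,90,-30] → ·  [on edge]
    (5,6)@(11, 13): e=[0,110,-50] → ·  [on edge]
    (6,7)@(13, 15): e=[0,130,-70] → ·  [on edge]
    (7,8)@(15, 17): e=[0,150,-90] → ·  [on edge]
    (8,9)@(17, 19): e=[0,170,-110] → ·  [on edge]
    (9,10)@(19, 21): e=[0,190,-130] → ·  [on edge]
    (10,11)@(21, 23): e=[0,210,-150] → ·  [on edge]
  covered (9 px):
    · · · · · · · · · · · ·
    █ █ █ · · · · · · · · ·
    · █ █ █ █ · · · · · · ·
    · · █ █ · · · · · · · ·
    · · · · · · · · · · · ·
    · · · · · · · · · · · ·
    · · · · · · · · · · · ·
    · · · · · · · · · · · ·
    · · · · · · · · · · · ·
    · · · · · · · · · · · ·
    · · · · · · · · · · · ·
    · · · · · · · · · · · ·

Answer: "outside"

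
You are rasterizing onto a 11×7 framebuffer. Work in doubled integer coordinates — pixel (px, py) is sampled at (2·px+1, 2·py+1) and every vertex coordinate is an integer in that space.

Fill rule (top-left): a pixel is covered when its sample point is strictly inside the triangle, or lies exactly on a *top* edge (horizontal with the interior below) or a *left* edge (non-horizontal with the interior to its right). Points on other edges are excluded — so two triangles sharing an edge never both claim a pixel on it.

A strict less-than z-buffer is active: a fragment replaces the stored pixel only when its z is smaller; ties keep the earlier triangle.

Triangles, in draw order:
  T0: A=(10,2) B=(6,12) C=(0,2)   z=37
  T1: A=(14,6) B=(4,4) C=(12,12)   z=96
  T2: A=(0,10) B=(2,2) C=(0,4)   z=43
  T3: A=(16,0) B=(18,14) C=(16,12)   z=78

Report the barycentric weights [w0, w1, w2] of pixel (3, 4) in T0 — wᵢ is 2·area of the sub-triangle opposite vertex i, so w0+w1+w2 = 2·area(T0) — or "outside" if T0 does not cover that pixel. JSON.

T0:
  2·area = 100
  edge (10, 2)→(6, 12): d=(-4,10) right/bottom  bias=-1
  edge (6, 12)→(0, 2): d=(-6,-10) top-left  bias=+0
  edge (0, 2)→(10, 2): d=(10,0) top-left  bias=+0
    (0,1)@(1, 3): e=[86,4,10] → X
    (1,1)@(3, 3): e=[66,24,10] → X
    (2,1)@(5, 3): e=[46,44,10] → X
    (3,1)@(7, 3): e=[26,64,10] → X
    (4,1)@(9, 3): e=[6,84,10] → X
    (5,1)@(11, 3): e=[-14,104,10] → .
    (0,2)@(1, 5): e=[78,-8,30] → .
    (1,2)@(3, 5): e=[58,12,30] → X
    (4,2)@(9, 5): e=[-2,72,30] → .
    (1,3)@(3, 7): e=[50,0,50] → X  [on edge]
    (4,3)@(9, 7): e=[-10,60,50] → .
    (1,4)@(3, 9): e=[42,-12,70] → .
  covered (13 px):
    . . . . . . . . . . .
    X X X X X . . . . . .
    . X X X . . . . . . .
    . X X X . . . . . . .
    . . X X . . . . . . .
    . . . . . . . . . . .
    . . . . . . . . . . .
T1:
  2·area = 64  (B↔C swapped to make it positive)
  edge (14, 6)→(12, 12): d=(-2,6) right/bottom  bias=-1
  edge (12, 12)→(4, 4): d=(-8,-8) top-left  bias=+0
  edge (4, 4)→(14, 6): d=(10,2) right/bottom  bias=-1
    (0,0)@(1, 1): e=[88,0,-24] → .  [on edge]
    (1,1)@(3, 3): e=[72,0,-8] → .  [on edge]
    (7,1)@(15, 3): e=[0,96,-32] → .  [on edge]
    (2,2)@(5, 5): e=[56,0,8] → X  [on edge]
    (3,2)@(7, 5): e=[44,16,4] → X
    (4,2)@(9, 5): e=[32,32,0] → .  [on edge]
    (2,3)@(5, 7): e=[52,-16,28] → .
    (3,3)@(7, 7): e=[40,0,24] → X  [on edge]
    (4,3)@(9, 7): e=[28,16,20] → X
    (5,3)@(11, 7): e=[16,32,16] → X
    (6,3)@(13, 7): e=[4,48,12] → X
    (7,3)@(15, 7): e=[-8,64,8] → .
    (9,3)@(19, 7): e=[-32,96,0] → .  [on edge]
    (4,4)@(9, 9): e=[24,0,40] → X  [on edge]
    (6,4)@(13, 9): e=[0,32,32] → .  [on edge]
    (5,5)@(11, 11): e=[8,0,56] → X  [on edge]
    (6,6)@(13, 13): e=[-8,0,72] → .  [on edge]
  covered (9 px):
    . . . . . . . . . . .
    . . . . . . . . . . .
    . . X X . . . . . . .
    . . . X X X X . . . .
    . . . . X X . . . . .
    . . . . . X . . . . .
    . . . . . . . . . . .
T2:
  2·area = 12  (B↔C swapped to make it positive)
  edge (0, 10)→(0, 4): d=(0,-6) top-left  bias=+0
  edge (0, 4)→(2, 2): d=(2,-2) top-left  bias=+0
  edge (2, 2)→(0, 10): d=(-2,8) right/bottom  bias=-1
    (1,0)@(3, 1): e=[18,0,-6] → .  [on edge]
    (0,1)@(1, 3): e=[6,0,6] → X  [on edge]
    (1,1)@(3, 3): e=[18,4,-10] → .
    (0,2)@(1, 5): e=[6,4,2] → X
    (1,2)@(3, 5): e=[18,8,-14] → .
    (0,3)@(1, 7): e=[6,8,-2] → .
  covered (2 px):
    . . . . . . . . . . .
    X . . . . . . . . . .
    X . . . . . . . . . .
    . . . . . . . . . . .
    . . . . . . . . . . .
    . . . . . . . . . . .
    . . . . . . . . . . .
T3:
  2·area = 24
  edge (16, 0)→(18, 14): d=(2,14) right/bottom  bias=-1
  edge (18, 14)→(16, 12): d=(-2,-2) top-left  bias=+0
  edge (16, 12)→(16, 0): d=(0,-12) top-left  bias=+0
    (2,0)@(5, 1): e=[156,0,-132] → .  [on edge]
    (3,1)@(7, 3): e=[132,0,-108] → .  [on edge]
    (4,2)@(9, 5): e=[108,0,-84] → .  [on edge]
    (5,3)@(11, 7): e=[84,0,-60] → .  [on edge]
    (8,3)@(17, 7): e=[0,12,12] → .  [on edge]
    (6,4)@(13, 9): e=[60,0,-36] → .  [on edge]
    (8,4)@(17, 9): e=[4,8,12] → X
    (9,4)@(19, 9): e=[-24,12,36] → .
    (7,5)@(15, 11): e=[36,0,-12] → .  [on edge]
    (8,5)@(17, 11): e=[8,4,12] → X
    (9,5)@(19, 11): e=[-20,8,36] → .
    (8,6)@(17, 13): e=[12,0,12] → X  [on edge]
  covered (3 px):
    . . . . . . . . . . .
    . . . . . . . . . . .
    . . . . . . . . . . .
    . . . . . . . . . . .
    . . . . . . . . X . .
    . . . . . . . . X . .
    . . . . . . . . X . .

Final: [28,70,2]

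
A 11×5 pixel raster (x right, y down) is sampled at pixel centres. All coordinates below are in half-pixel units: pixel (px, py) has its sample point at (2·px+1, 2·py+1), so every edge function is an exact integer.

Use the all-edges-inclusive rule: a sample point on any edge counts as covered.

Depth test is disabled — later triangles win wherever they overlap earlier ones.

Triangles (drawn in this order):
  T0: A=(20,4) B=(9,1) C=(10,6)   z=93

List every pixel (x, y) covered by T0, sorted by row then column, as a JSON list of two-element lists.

T0:
  2·area = 52  (B↔C swapped to make it positive)
  edge (20, 4)→(10, 6): d=(-10,2) inclusive
  edge (10, 6)→(9, 1): d=(-1,-5) inclusive
  edge (9, 1)→(20, 4): d=(11,3) inclusive
    (4,0)@(9, 1): e=[52,0,0] → #  [on edge]
    (5,0)@(11, 1): e=[48,10,-6] → ·
    (4,1)@(9, 3): e=[32,-2,22] → ·
    (5,1)@(11, 3): e=[28,8,16] → #
    (6,1)@(13, 3): e=[24,18,10] → #
    (7,1)@(15, 3): e=[20,28,4] → #
    (8,1)@(17, 3): e=[16,38,-2] → ·
    (5,2)@(11, 5): e=[8,6,38] → #
    (7,2)@(15, 5): e=[0,26,26] → #  [on edge]
    (8,2)@(17, 5): e=[-4,36,20] → ·
    (2,3)@(5, 7): e=[0,-26,78] → ·  [on edge]
    (5,3)@(11, 7): e=[-12,4,60] → ·
  covered (7 px):
    · · · · # · · · · · ·
    · · · · · # # # · · ·
    · · · · · # # # · · ·
    · · · · · · · · · · ·
    · · · · · · · · · · ·

Final: [[4,0],[5,1],[6,1],[7,1],[5,2],[6,2],[7,2]]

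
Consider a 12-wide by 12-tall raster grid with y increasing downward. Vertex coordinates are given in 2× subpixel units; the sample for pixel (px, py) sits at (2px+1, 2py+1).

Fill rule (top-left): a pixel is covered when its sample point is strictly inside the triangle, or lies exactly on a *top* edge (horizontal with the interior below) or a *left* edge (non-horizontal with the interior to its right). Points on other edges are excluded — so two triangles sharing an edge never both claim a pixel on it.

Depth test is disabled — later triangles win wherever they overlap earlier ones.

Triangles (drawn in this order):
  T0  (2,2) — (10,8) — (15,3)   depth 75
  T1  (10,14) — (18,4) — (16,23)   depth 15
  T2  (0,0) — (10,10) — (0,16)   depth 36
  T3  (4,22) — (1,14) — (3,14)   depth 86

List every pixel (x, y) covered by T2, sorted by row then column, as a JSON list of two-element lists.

T0:
  2·area = 70  (B↔C swapped to make it positive)
  edge (2, 2)→(15, 3): d=(13,1) right/bottom  bias=-1
  edge (15, 3)→(10, 8): d=(-5,5) right/bottom  bias=-1
  edge (10, 8)→(2, 2): d=(-8,-6) top-left  bias=+0
    (8,0)@(17, 1): e=[-28,0,98] → ·  [on edge]
    (2,1)@(5, 3): e=[10,50,10] → █
    (3,1)@(7, 3): e=[8,40,22] → █
    (4,1)@(9, 3): e=[6,30,34] → █
    (5,1)@(11, 3): e=[4,20,46] → █
    (6,1)@(13, 3): e=[2,10,58] → █
    (7,1)@(15, 3): e=[0,0,70] → ·  [on edge]
    (2,2)@(5, 5): e=[36,40,-6] → ·
    (3,2)@(7, 5): e=[34,30,6] → █
    (6,2)@(13, 5): e=[28,0,42] → ·  [on edge]
    (3,3)@(7, 7): e=[60,20,-10] → ·
    (4,3)@(9, 7): e=[58,10,2] → █
    (5,3)@(11, 7): e=[56,0,14] → ·  [on edge]
    (4,4)@(9, 9): e=[84,0,-14] → ·  [on edge]
    (3,5)@(7, 11): e=[112,0,-42] → ·  [on edge]
    (2,6)@(5, 13): e=[140,0,-70] → ·  [on edge]
    (1,7)@(3, 15): e=[168,0,-98] → ·  [on edge]
    (0,8)@(1, 17): e=[196,0,-126] → ·  [on edge]
  covered (9 px):
    · · · · · · · · · · · ·
    · · █ █ █ █ █ · · · · ·
    · · · █ █ █ · · · · · ·
    · · · · █ · · · · · · ·
    · · · · · · · · · · · ·
    · · · · · · · · · · · ·
    · · · · · · · · · · · ·
    · · · · · · · · · · · ·
    · · · · · · · · · · · ·
    · · · · · · · · · · · ·
    · · · · · · · · · · · ·
    · · · · · · · · · · · ·
T1:
  2·area = 132
  edge (10, 14)→(18, 4): d=(8,-10) top-left  bias=+0
  edge (18, 4)→(16, 23): d=(-2,19) right/bottom  bias=-1
  edge (16, 23)→(10, 14): d=(-6,-9) top-left  bias=+0
    (8,3)@(17, 7): e=[14,13,105] → █
    (9,3)@(19, 7): e=[34,-25,123] → ·
    (7,4)@(15, 9): e=[10,47,75] → █
    (9,4)@(19, 9): e=[50,-29,111] → ·
    (6,5)@(13, 11): e=[6,81,45] → █
    (9,5)@(19, 11): e=[66,-33,99] → ·
    (5,6)@(11, 13): e=[2,115,15] → █
    (9,6)@(19, 13): e=[82,-37,87] → ·
    (5,7)@(11, 15): e=[18,111,3] → █
    (8,7)@(17, 15): e=[78,-3,57] → ·
    (5,8)@(11, 17): e=[34,107,-9] → ·
    (6,8)@(13, 17): e=[54,69,9] → █
  covered (17 px):
    · · · · · · · · · · · ·
    · · · · · · · · · · · ·
    · · · · · · · · · · · ·
    · · · · · · · · █ · · ·
    · · · · · · · █ █ · · ·
    · · · · · · █ █ █ · · ·
    · · · · · █ █ █ █ · · ·
    · · · · · █ █ █ · · · ·
    · · · · · · █ █ · · · ·
    · · · · · · · █ · · · ·
    · · · · · · · █ · · · ·
    · · · · · · · · · · · ·
T2:
  2·area = 160
  edge (0, 0)→(10, 10): d=(10,10) right/bottom  bias=-1
  edge (10, 10)→(0, 16): d=(-10,6) right/bottom  bias=-1
  edge (0, 16)→(0, 0): d=(0,-16) top-left  bias=+0
    (0,0)@(1, 1): e=[0,144,16] → ·  [on edge]
    (0,1)@(1, 3): e=[20,124,16] → █
    (1,1)@(3, 3): e=[0,112,48] → ·  [on edge]
    (0,2)@(1, 5): e=[40,104,16] → █
    (1,2)@(3, 5): e=[20,92,48] → █
    (2,2)@(5, 5): e=[0,80,80] → ·  [on edge]
    (0,3)@(1, 7): e=[60,84,16] → █
    (2,3)@(5, 7): e=[20,60,80] → █
    (3,3)@(7, 7): e=[0,48,112] → ·  [on edge]
    (7,3)@(15, 7): e=[-80,0,240] → ·  [on edge]
    (0,4)@(1, 9): e=[80,64,16] → █
    (3,4)@(7, 9): e=[20,28,112] → █
    (4,4)@(9, 9): e=[0,16,144] → ·  [on edge]
    (5,5)@(11, 11): e=[0,-16,176] → ·  [on edge]
    (2,6)@(5, 13): e=[80,0,80] → ·  [on edge]
    (6,6)@(13, 13): e=[0,-48,208] → ·  [on edge]
    (7,7)@(15, 15): e=[0,-80,240] → ·  [on edge]
    (8,8)@(17, 17): e=[0,-112,272] → ·  [on edge]
    (9,9)@(19, 19): e=[0,-144,304] → ·  [on edge]
    (10,10)@(21, 21): e=[0,-176,336] → ·  [on edge]
    (11,11)@(23, 23): e=[0,-208,368] → ·  [on edge]
  covered (17 px):
    · · · · · · · · · · · ·
    █ · · · · · · · · · · ·
    █ █ · · · · · · · · · ·
    █ █ █ · · · · · · · · ·
    █ █ █ █ · · · · · · · ·
    █ █ █ █ · · · · · · · ·
    █ █ · · · · · · · · · ·
    █ · · · · · · · · · · ·
    · · · · · · · · · · · ·
    · · · · · · · · · · · ·
    · · · · · · · · · · · ·
    · · · · · · · · · · · ·
T3:
  2·area = 16
  edge (4, 22)→(1, 14): d=(-3,-8) top-left  bias=+0
  edge (1, 14)→(3, 14): d=(2,0) top-left  bias=+0
  edge (3, 14)→(4, 22): d=(1,8) right/bottom  bias=-1
    (1,7)@(3, 15): e=[13,2,1] → █
    (2,7)@(5, 15): e=[29,2,-15] → ·
    (1,8)@(3, 17): e=[7,6,3] → █
    (2,8)@(5, 17): e=[23,6,-13] → ·
    (1,9)@(3, 19): e=[1,10,5] → █
    (2,9)@(5, 19): e=[17,10,-11] → ·
    (1,10)@(3, 21): e=[-5,14,7] → ·
  covered (3 px):
    · · · · · · · · · · · ·
    · · · · · · · · · · · ·
    · · · · · · · · · · · ·
    · · · · · · · · · · · ·
    · · · · · · · · · · · ·
    · · · · · · · · · · · ·
    · · · · · · · · · · · ·
    · █ · · · · · · · · · ·
    · █ · · · · · · · · · ·
    · █ · · · · · · · · · ·
    · · · · · · · · · · · ·
    · · · · · · · · · · · ·

Answer: [[0,1],[0,2],[1,2],[0,3],[1,3],[2,3],[0,4],[1,4],[2,4],[3,4],[0,5],[1,5],[2,5],[3,5],[0,6],[1,6],[0,7]]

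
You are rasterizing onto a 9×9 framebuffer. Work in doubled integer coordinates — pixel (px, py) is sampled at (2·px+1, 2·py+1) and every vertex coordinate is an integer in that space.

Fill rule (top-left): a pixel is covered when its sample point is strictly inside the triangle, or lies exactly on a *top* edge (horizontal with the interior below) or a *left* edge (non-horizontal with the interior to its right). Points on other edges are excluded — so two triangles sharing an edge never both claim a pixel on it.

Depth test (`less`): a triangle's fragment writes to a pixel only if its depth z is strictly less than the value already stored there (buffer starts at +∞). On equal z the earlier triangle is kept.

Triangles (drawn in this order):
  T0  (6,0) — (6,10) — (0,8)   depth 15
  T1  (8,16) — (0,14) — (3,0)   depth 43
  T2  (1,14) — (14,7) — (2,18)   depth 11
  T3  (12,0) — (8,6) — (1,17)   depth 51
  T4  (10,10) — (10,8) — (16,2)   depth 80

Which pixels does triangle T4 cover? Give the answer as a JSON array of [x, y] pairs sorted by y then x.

T0:
  2·area = 60
  edge (6, 0)→(6, 10): d=(0,10) right/bottom  bias=-1
  edge (6, 10)→(0, 8): d=(-6,-2) top-left  bias=+0
  edge (0, 8)→(6, 0): d=(6,-8) top-left  bias=+0
    (2,1)@(5, 3): e=[10,40,10] → #
    (3,1)@(7, 3): e=[-10,44,26] → ·
    (1,2)@(3, 5): e=[30,24,6] → #
    (3,2)@(7, 5): e=[-10,32,38] → ·
    (0,3)@(1, 7): e=[50,8,2] → #
    (3,3)@(7, 7): e=[-10,20,50] → ·
    (0,4)@(1, 9): e=[50,-4,14] → ·
    (1,4)@(3, 9): e=[30,0,30] → #  [on edge]
    (3,4)@(7, 9): e=[-10,8,62] → ·
    (1,5)@(3, 11): e=[30,-12,42] → ·
    (2,5)@(5, 11): e=[10,-8,58] → ·
    (4,5)@(9, 11): e=[-30,0,90] → ·  [on edge]
    (7,6)@(15, 13): e=[-90,0,150] → ·  [on edge]
  covered (8 px):
    · · · · · · · · ·
    · · # · · · · · ·
    · # # · · · · · ·
    # # # · · · · · ·
    · # # · · · · · ·
    · · · · · · · · ·
    · · · · · · · · ·
    · · · · · · · · ·
    · · · · · · · · ·
T1:
  2·area = 118
  edge (8, 16)→(0, 14): d=(-8,-2) top-left  bias=+0
  edge (0, 14)→(3, 0): d=(3,-14) top-left  bias=+0
  edge (3, 0)→(8, 16): d=(5,16) right/bottom  bias=-1
    (1,0)@(3, 1): e=[110,3,5] → #
    (2,0)@(5, 1): e=[114,31,-27] → ·
    (1,1)@(3, 3): e=[94,9,15] → #
    (2,1)@(5, 3): e=[98,37,-17] → ·
    (1,2)@(3, 5): e=[78,15,25] → #
    (2,2)@(5, 5): e=[82,43,-7] → ·
    (1,3)@(3, 7): e=[62,21,35] → #
    (2,3)@(5, 7): e=[66,49,3] → #
    (3,3)@(7, 7): e=[70,77,-29] → ·
    (1,4)@(3, 9): e=[46,27,45] → #
    (3,4)@(7, 9): e=[54,83,-19] → ·
    (0,5)@(1, 11): e=[26,5,87] → #
  covered (16 px):
    · # · · · · · · ·
    · # · · · · · · ·
    · # · · · · · · ·
    · # # · · · · · ·
    · # # · · · · · ·
    # # # · · · · · ·
    # # # # · · · · ·
    · · # # · · · · ·
    · · · · · · · · ·
T2:
  2·area = 59
  edge (1, 14)→(14, 7): d=(13,-7) top-left  bias=+0
  edge (14, 7)→(2, 18): d=(-12,11) right/bottom  bias=-1
  edge (2, 18)→(1, 14): d=(-1,-4) top-left  bias=+0
    (5,4)@(11, 9): e=[5,9,45] → #
    (6,4)@(13, 9): e=[19,-13,53] → ·
    (3,5)@(7, 11): e=[3,29,27] → #
    (4,5)@(9, 11): e=[17,7,35] → #
    (5,5)@(11, 11): e=[31,-15,43] → ·
    (1,6)@(3, 13): e=[1,49,9] → #
    (2,6)@(5, 13): e=[15,27,17] → #
    (4,6)@(9, 13): e=[43,-17,33] → ·
    (1,7)@(3, 15): e=[27,25,7] → #
    (3,7)@(7, 15): e=[55,-19,23] → ·
    (1,8)@(3, 17): e=[53,1,5] → #
    (2,8)@(5, 17): e=[67,-21,13] → ·
  covered (9 px):
    · · · · · · · · ·
    · · · · · · · · ·
    · · · · · · · · ·
    · · · · · · · · ·
    · · · · · # · · ·
    · · · # # · · · ·
    · # # # · · · · ·
    · # # · · · · · ·
    · # · · · · · · ·
T3:
  2·area = 2  (B↔C swapped to make it positive)
  edge (12, 0)→(1, 17): d=(-11,17) right/bottom  bias=-1
  edge (1, 17)→(8, 6): d=(7,-11) top-left  bias=+0
  edge (8, 6)→(12, 0): d=(4,-6) top-left  bias=+0
    (0,8)@(1, 17): e=[0,0,2] → ·  [on edge]
  covered (0 px):
    · · · · · · · · ·
    · · · · · · · · ·
    · · · · · · · · ·
    · · · · · · · · ·
    · · · · · · · · ·
    · · · · · · · · ·
    · · · · · · · · ·
    · · · · · · · · ·
    · · · · · · · · ·
T4:
  2·area = 12
  edge (10, 10)→(10, 8): d=(0,-2) top-left  bias=+0
  edge (10, 8)→(16, 2): d=(6,-6) top-left  bias=+0
  edge (16, 2)→(10, 10): d=(-6,8) right/bottom  bias=-1
    (8,0)@(17, 1): e=[14,0,-2] → ·  [on edge]
    (7,1)@(15, 3): e=[10,0,2] → #  [on edge]
    (8,1)@(17, 3): e=[14,12,-14] → ·
    (6,2)@(13, 5): e=[6,0,6] → #  [on edge]
    (7,2)@(15, 5): e=[10,12,-10] → ·
    (5,3)@(11, 7): e=[2,0,10] → #  [on edge]
    (6,3)@(13, 7): e=[6,12,-6] → ·
    (4,4)@(9, 9): e=[-2,0,14] → ·  [on edge]
    (5,4)@(11, 9): e=[2,12,-2] → ·
    (3,5)@(7, 11): e=[-6,0,18] → ·  [on edge]
    (2,6)@(5, 13): e=[-10,0,22] → ·  [on edge]
    (1,7)@(3, 15): e=[-14,0,26] → ·  [on edge]
    (0,8)@(1, 17): e=[-18,0,30] → ·  [on edge]
  covered (3 px):
    · · · · · · · · ·
    · · · · · · · # ·
    · · · · · · # · ·
    · · · · · # · · ·
    · · · · · · · · ·
    · · · · · · · · ·
    · · · · · · · · ·
    · · · · · · · · ·
    · · · · · · · · ·

Final: [[7,1],[6,2],[5,3]]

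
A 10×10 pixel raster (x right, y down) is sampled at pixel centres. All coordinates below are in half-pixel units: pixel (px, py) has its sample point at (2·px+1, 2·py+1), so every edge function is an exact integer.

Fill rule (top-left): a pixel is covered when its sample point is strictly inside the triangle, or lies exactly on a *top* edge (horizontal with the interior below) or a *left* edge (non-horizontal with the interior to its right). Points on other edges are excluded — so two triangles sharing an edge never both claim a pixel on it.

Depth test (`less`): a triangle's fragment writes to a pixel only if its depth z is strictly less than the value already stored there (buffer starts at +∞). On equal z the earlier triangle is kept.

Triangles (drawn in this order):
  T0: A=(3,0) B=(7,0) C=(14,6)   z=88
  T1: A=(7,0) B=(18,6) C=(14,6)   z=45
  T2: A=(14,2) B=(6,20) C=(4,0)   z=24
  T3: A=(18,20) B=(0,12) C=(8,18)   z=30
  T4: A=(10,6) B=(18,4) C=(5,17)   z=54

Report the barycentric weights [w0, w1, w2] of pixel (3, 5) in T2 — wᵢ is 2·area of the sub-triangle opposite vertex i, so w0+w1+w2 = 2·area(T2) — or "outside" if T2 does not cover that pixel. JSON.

T0:
  2·area = 24
  edge (3, 0)→(7, 0): d=(4,0) top-left  bias=+0
  edge (7, 0)→(14, 6): d=(7,6) right/bottom  bias=-1
  edge (14, 6)→(3, 0): d=(-11,-6) top-left  bias=+0
    (2,0)@(5, 1): e=[4,19,1] → X
    (3,0)@(7, 1): e=[4,7,13] → X
    (4,0)@(9, 1): e=[4,-5,25] → .
    (2,1)@(5, 3): e=[12,33,-21] → .
    (3,1)@(7, 3): e=[12,21,-9] → .
    (4,1)@(9, 3): e=[12,9,3] → X
    (5,1)@(11, 3): e=[12,-3,15] → .
    (4,2)@(9, 5): e=[20,23,-19] → .
  covered (3 px):
    . . X X . . . . . .
    . . . . X . . . . .
    . . . . . . . . . .
    . . . . . . . . . .
    . . . . . . . . . .
    . . . . . . . . . .
    . . . . . . . . . .
    . . . . . . . . . .
    . . . . . . . . . .
    . . . . . . . . . .
T1:
  2·area = 24
  edge (7, 0)→(18, 6): d=(11,6) right/bottom  bias=-1
  edge (18, 6)→(14, 6): d=(-4,0) right/bottom  bias=-1
  edge (14, 6)→(7, 0): d=(-7,-6) top-left  bias=+0
    (5,1)@(11, 3): e=[9,12,3] → X
    (6,1)@(13, 3): e=[-3,12,15] → .
    (5,2)@(11, 5): e=[31,4,-11] → .
    (6,2)@(13, 5): e=[19,4,1] → X
    (7,2)@(15, 5): e=[7,4,13] → X
    (8,2)@(17, 5): e=[-5,4,25] → .
    (6,3)@(13, 7): e=[41,-4,-13] → .
    (7,3)@(15, 7): e=[29,-4,-1] → .
  covered (3 px):
    . . . . . . . . . .
    . . . . . X . . . .
    . . . . . . X X . .
    . . . . . . . . . .
    . . . . . . . . . .
    . . . . . . . . . .
    . . . . . . . . . .
    . . . . . . . . . .
    . . . . . . . . . .
    . . . . . . . . . .
T2:
  2·area = 196
  edge (14, 2)→(6, 20): d=(-8,18) right/bottom  bias=-1
  edge (6, 20)→(4, 0): d=(-2,-20) top-left  bias=+0
  edge (4, 0)→(14, 2): d=(10,2) right/bottom  bias=-1
    (2,0)@(5, 1): e=[170,18,8] → X
    (3,0)@(7, 1): e=[134,58,4] → X
    (4,0)@(9, 1): e=[98,98,0] → .  [on edge]
    (2,1)@(5, 3): e=[154,14,28] → X
    (4,1)@(9, 3): e=[82,94,20] → X
    (5,1)@(11, 3): e=[46,134,16] → X
    (6,1)@(13, 3): e=[10,174,12] → X
    (7,1)@(15, 3): e=[-26,214,8] → .
    (9,1)@(19, 3): e=[-98,294,0] → .  [on edge]
    (2,2)@(5, 5): e=[138,10,48] → X
    (6,2)@(13, 5): e=[-6,170,32] → .
    (2,3)@(5, 7): e=[122,6,68] → X
  covered (24 px):
    . . X X . . . . . .
    . . X X X X X . . .
    . . X X X X . . . .
    . . X X X X . . . .
    . . X X X . . . . .
    . . . X X . . . . .
    . . . X X . . . . .
    . . . X . . . . . .
    . . . X . . . . . .
    . . . . . . . . . .
T3:
  2·area = 44  (B↔C swapped to make it positive)
  edge (18, 20)→(8, 18): d=(-10,-2) top-left  bias=+0
  edge (8, 18)→(0, 12): d=(-8,-6) top-left  bias=+0
  edge (0, 12)→(18, 20): d=(18,8) right/bottom  bias=-1
    (2,7)@(5, 15): e=[24,6,14] → X
    (3,7)@(7, 15): e=[28,18,-2] → .
    (1,8)@(3, 17): e=[0,-22,66] → .  [on edge]
    (2,8)@(5, 17): e=[4,-10,50] → .
    (3,8)@(7, 17): e=[8,2,34] → X
    (4,8)@(9, 17): e=[12,14,18] → X
    (5,8)@(11, 17): e=[16,26,2] → X
    (6,8)@(13, 17): e=[20,38,-14] → .
    (3,9)@(7, 19): e=[-12,-14,70] → .
    (4,9)@(9, 19): e=[-8,-2,54] → .
    (5,9)@(11, 19): e=[-4,10,38] → .
    (6,9)@(13, 19): e=[0,22,22] → X  [on edge]
  covered (6 px):
    . . . . . . . . . .
    . . . . . . . . . .
    . . . . . . . . . .
    . . . . . . . . . .
    . . . . . . . . . .
    . . . . . . . . . .
    . . . . . . . . . .
    . . X . . . . . . .
    . . . X X X . . . .
    . . . . . . X X . .
T4:
  2·area = 78
  edge (10, 6)→(18, 4): d=(8,-2) top-left  bias=+0
  edge (18, 4)→(5, 17): d=(-13,13) right/bottom  bias=-1
  edge (5, 17)→(10, 6): d=(5,-11) top-left  bias=+0
    (9,1)@(19, 3): e=[-6,0,84] → .  [on edge]
    (7,2)@(15, 5): e=[2,26,50] → X
    (8,2)@(17, 5): e=[6,0,72] → .  [on edge]
    (5,3)@(11, 7): e=[10,52,16] → X
    (6,3)@(13, 7): e=[14,26,38] → X
    (7,3)@(15, 7): e=[18,0,60] → .  [on edge]
    (4,4)@(9, 9): e=[22,52,4] → X
    (6,4)@(13, 9): e=[30,0,48] → .  [on edge]
    (4,5)@(9, 11): e=[38,26,14] → X
    (5,5)@(11, 11): e=[42,0,36] → .  [on edge]
    (3,6)@(7, 13): e=[50,26,2] → X
    (4,6)@(9, 13): e=[54,0,24] → .  [on edge]
    (3,7)@(7, 15): e=[66,0,12] → .  [on edge]
    (2,8)@(5, 17): e=[78,0,0] → .  [on edge]
    (1,9)@(3, 19): e=[90,0,-12] → .  [on edge]
  covered (7 px):
    . . . . . . . . . .
    . . . . . . . . . .
    . . . . . . . X . .
    . . . . . X X . . .
    . . . . X X . . . .
    . . . . X . . . . .
    . . . X . . . . . .
    . . . . . . . . . .
    . . . . . . . . . .
    . . . . . . . . . .

Final: [38,104,54]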